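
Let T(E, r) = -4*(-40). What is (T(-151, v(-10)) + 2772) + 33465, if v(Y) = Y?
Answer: 36397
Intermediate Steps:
T(E, r) = 160
(T(-151, v(-10)) + 2772) + 33465 = (160 + 2772) + 33465 = 2932 + 33465 = 36397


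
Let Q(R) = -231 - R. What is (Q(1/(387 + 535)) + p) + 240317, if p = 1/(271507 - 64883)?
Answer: 22869071072253/95253664 ≈ 2.4009e+5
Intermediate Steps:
p = 1/206624 ≈ 4.8397e-6
(Q(1/(387 + 535)) + p) + 240317 = ((-231 - 1/(387 + 535)) + 1/206624) + 240317 = ((-231 - 1/922) + 1/206624) + 240317 = (-212983/922 + 1/206624) + 240317 = -22003699235/95253664 + 240317 = 22869071072253/95253664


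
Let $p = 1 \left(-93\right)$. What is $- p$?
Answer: $93$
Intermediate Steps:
$p = -93$
$- p = \left(-1\right) \left(-93\right) = 93$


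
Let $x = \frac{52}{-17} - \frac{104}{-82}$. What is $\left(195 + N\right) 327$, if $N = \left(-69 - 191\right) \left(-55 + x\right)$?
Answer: $\frac{3409790865}{697} \approx 4.8921 \cdot 10^{6}$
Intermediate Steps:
$x = - \frac{1248}{697}$ ($x = 52 \left(- \frac{1}{17}\right) - - \frac{52}{41} = - \frac{52}{17} + \frac{52}{41} = - \frac{1248}{697} \approx -1.7905$)
$N = \frac{10291580}{697}$ ($N = \left(-69 - 191\right) \left(-55 - \frac{1248}{697}\right) = \left(-260\right) \left(- \frac{39583}{697}\right) = \frac{10291580}{697} \approx 14766.0$)
$\left(195 + N\right) 327 = \left(195 + \frac{10291580}{697}\right) 327 = \frac{10427495}{697} \cdot 327 = \frac{3409790865}{697}$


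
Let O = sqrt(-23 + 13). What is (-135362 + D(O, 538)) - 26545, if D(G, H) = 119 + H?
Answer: -161250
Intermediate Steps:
O = I*sqrt(10) (O = sqrt(-10) = I*sqrt(10) ≈ 3.1623*I)
(-135362 + D(O, 538)) - 26545 = (-135362 + (119 + 538)) - 26545 = (-135362 + 657) - 26545 = -134705 - 26545 = -161250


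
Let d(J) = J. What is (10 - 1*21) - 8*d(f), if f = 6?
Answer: -59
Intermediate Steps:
(10 - 1*21) - 8*d(f) = (10 - 1*21) - 8*6 = (10 - 21) - 48 = -11 - 48 = -59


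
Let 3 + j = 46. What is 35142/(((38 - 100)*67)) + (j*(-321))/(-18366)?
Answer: -98013385/12715394 ≈ -7.7082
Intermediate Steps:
j = 43 (j = -3 + 46 = 43)
35142/(((38 - 100)*67)) + (j*(-321))/(-18366) = 35142/(((38 - 100)*67)) + (43*(-321))/(-18366) = 35142/((-62*67)) - 13803*(-1/18366) = 35142/(-4154) + 4601/6122 = 35142*(-1/4154) + 4601/6122 = -17571/2077 + 4601/6122 = -98013385/12715394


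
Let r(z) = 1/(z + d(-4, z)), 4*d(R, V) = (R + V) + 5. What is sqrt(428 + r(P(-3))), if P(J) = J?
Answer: sqrt(20958)/7 ≈ 20.681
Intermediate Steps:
d(R, V) = 5/4 + R/4 + V/4 (d(R, V) = ((R + V) + 5)/4 = (5 + R + V)/4 = 5/4 + R/4 + V/4)
r(z) = 1/(1/4 + 5*z/4) (r(z) = 1/(z + (5/4 + (1/4)*(-4) + z/4)) = 1/(z + (5/4 - 1 + z/4)) = 1/(z + (1/4 + z/4)) = 1/(1/4 + 5*z/4))
sqrt(428 + r(P(-3))) = sqrt(428 + 4/(1 + 5*(-3))) = sqrt(428 + 4/(1 - 15)) = sqrt(428 + 4/(-14)) = sqrt(428 + 4*(-1/14)) = sqrt(428 - 2/7) = sqrt(2994/7) = sqrt(20958)/7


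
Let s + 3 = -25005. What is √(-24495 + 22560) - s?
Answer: 25008 + 3*I*√215 ≈ 25008.0 + 43.989*I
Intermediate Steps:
s = -25008 (s = -3 - 25005 = -25008)
√(-24495 + 22560) - s = √(-24495 + 22560) - 1*(-25008) = √(-1935) + 25008 = 3*I*√215 + 25008 = 25008 + 3*I*√215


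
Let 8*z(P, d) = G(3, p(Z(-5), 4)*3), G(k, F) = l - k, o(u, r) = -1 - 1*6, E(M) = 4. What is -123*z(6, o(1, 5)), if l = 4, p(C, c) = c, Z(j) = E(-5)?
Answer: -123/8 ≈ -15.375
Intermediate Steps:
Z(j) = 4
o(u, r) = -7 (o(u, r) = -1 - 6 = -7)
G(k, F) = 4 - k
z(P, d) = ⅛ (z(P, d) = (4 - 1*3)/8 = (4 - 3)/8 = (⅛)*1 = ⅛)
-123*z(6, o(1, 5)) = -123*⅛ = -123/8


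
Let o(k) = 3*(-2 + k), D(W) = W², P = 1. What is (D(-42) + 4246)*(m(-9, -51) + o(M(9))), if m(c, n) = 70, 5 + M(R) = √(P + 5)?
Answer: 294490 + 18030*√6 ≈ 3.3865e+5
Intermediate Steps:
M(R) = -5 + √6 (M(R) = -5 + √(1 + 5) = -5 + √6)
o(k) = -6 + 3*k
(D(-42) + 4246)*(m(-9, -51) + o(M(9))) = ((-42)² + 4246)*(70 + (-6 + 3*(-5 + √6))) = (1764 + 4246)*(70 + (-6 + (-15 + 3*√6))) = 6010*(70 + (-21 + 3*√6)) = 6010*(49 + 3*√6) = 294490 + 18030*√6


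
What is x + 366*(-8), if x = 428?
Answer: -2500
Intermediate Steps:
x + 366*(-8) = 428 + 366*(-8) = 428 - 2928 = -2500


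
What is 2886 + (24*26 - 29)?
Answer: 3481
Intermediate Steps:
2886 + (24*26 - 29) = 2886 + (624 - 29) = 2886 + 595 = 3481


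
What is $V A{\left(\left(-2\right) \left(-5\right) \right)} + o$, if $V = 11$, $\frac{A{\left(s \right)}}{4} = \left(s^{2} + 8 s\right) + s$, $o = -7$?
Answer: $8353$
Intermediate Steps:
$A{\left(s \right)} = 4 s^{2} + 36 s$ ($A{\left(s \right)} = 4 \left(\left(s^{2} + 8 s\right) + s\right) = 4 \left(s^{2} + 9 s\right) = 4 s^{2} + 36 s$)
$V A{\left(\left(-2\right) \left(-5\right) \right)} + o = 11 \cdot 4 \left(\left(-2\right) \left(-5\right)\right) \left(9 - -10\right) - 7 = 11 \cdot 4 \cdot 10 \left(9 + 10\right) - 7 = 11 \cdot 4 \cdot 10 \cdot 19 - 7 = 11 \cdot 760 - 7 = 8360 - 7 = 8353$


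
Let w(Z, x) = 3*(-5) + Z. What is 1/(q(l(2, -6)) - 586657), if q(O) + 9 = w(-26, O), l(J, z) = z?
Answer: -1/586707 ≈ -1.7044e-6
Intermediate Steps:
w(Z, x) = -15 + Z
q(O) = -50 (q(O) = -9 + (-15 - 26) = -9 - 41 = -50)
1/(q(l(2, -6)) - 586657) = 1/(-50 - 586657) = 1/(-586707) = -1/586707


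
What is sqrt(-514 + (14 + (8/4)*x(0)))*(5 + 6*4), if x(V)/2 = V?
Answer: 290*I*sqrt(5) ≈ 648.46*I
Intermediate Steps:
x(V) = 2*V
sqrt(-514 + (14 + (8/4)*x(0)))*(5 + 6*4) = sqrt(-514 + (14 + (8/4)*(2*0)))*(5 + 6*4) = sqrt(-514 + (14 + (8*(1/4))*0))*(5 + 24) = sqrt(-514 + (14 + 2*0))*29 = sqrt(-514 + (14 + 0))*29 = sqrt(-514 + 14)*29 = sqrt(-500)*29 = (10*I*sqrt(5))*29 = 290*I*sqrt(5)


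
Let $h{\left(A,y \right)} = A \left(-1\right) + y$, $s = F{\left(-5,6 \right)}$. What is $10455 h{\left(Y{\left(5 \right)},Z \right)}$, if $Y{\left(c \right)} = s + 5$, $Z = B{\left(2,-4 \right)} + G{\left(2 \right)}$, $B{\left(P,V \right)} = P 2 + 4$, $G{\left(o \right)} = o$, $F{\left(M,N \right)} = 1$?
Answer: $41820$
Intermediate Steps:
$s = 1$
$B{\left(P,V \right)} = 4 + 2 P$ ($B{\left(P,V \right)} = 2 P + 4 = 4 + 2 P$)
$Z = 10$ ($Z = \left(4 + 2 \cdot 2\right) + 2 = \left(4 + 4\right) + 2 = 8 + 2 = 10$)
$Y{\left(c \right)} = 6$ ($Y{\left(c \right)} = 1 + 5 = 6$)
$h{\left(A,y \right)} = y - A$ ($h{\left(A,y \right)} = - A + y = y - A$)
$10455 h{\left(Y{\left(5 \right)},Z \right)} = 10455 \left(10 - 6\right) = 10455 \cdot 4 = 41820$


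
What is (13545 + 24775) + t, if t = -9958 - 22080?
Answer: 6282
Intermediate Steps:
t = -32038
(13545 + 24775) + t = (13545 + 24775) - 32038 = 38320 - 32038 = 6282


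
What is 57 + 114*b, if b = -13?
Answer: -1425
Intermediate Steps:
57 + 114*b = 57 + 114*(-13) = 57 - 1482 = -1425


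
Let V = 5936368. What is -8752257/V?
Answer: -8752257/5936368 ≈ -1.4743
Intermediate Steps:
-8752257/V = -8752257/5936368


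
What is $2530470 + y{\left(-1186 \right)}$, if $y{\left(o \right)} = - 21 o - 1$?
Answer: $2555375$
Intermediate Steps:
$y{\left(o \right)} = -1 - 21 o$
$2530470 + y{\left(-1186 \right)} = 2530470 - -24905 = 2530470 + \left(-1 + 24906\right) = 2530470 + 24905 = 2555375$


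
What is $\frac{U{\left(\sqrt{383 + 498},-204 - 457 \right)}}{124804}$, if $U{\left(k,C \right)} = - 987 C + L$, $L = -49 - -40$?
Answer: $\frac{326199}{62402} \approx 5.2274$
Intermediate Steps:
$L = -9$ ($L = -49 + \left(-2 + 42\right) = -49 + 40 = -9$)
$U{\left(k,C \right)} = -9 - 987 C$ ($U{\left(k,C \right)} = - 987 C - 9 = -9 - 987 C$)
$\frac{U{\left(\sqrt{383 + 498},-204 - 457 \right)}}{124804} = \frac{-9 - 987 \left(-204 - 457\right)}{124804} = \left(-9 - -652407\right) \frac{1}{124804} = \left(-9 + 652407\right) \frac{1}{124804} = 652398 \cdot \frac{1}{124804} = \frac{326199}{62402}$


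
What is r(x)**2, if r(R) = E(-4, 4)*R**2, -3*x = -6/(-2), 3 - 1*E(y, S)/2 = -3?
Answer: 144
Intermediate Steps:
E(y, S) = 12 (E(y, S) = 6 - 2*(-3) = 6 + 6 = 12)
x = -1 (x = -(-2)/(-2) = -(-2)*(-1)/2 = -1/3*3 = -1)
r(R) = 12*R**2
r(x)**2 = (12*(-1)**2)**2 = (12*1)**2 = 12**2 = 144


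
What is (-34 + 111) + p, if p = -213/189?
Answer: 4780/63 ≈ 75.873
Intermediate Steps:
p = -71/63 (p = -213*1/189 = -71/63 ≈ -1.1270)
(-34 + 111) + p = (-34 + 111) - 71/63 = 77 - 71/63 = 4780/63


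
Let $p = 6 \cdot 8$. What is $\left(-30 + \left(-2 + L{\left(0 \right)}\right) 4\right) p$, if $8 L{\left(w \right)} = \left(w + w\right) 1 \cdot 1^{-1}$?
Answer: $-1824$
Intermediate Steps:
$p = 48$
$L{\left(w \right)} = \frac{w}{4}$ ($L{\left(w \right)} = \frac{\left(w + w\right) 1 \cdot 1^{-1}}{8} = \frac{2 w 1 \cdot 1}{8} = \frac{2 w 1}{8} = \frac{2 w}{8} = \frac{w}{4}$)
$\left(-30 + \left(-2 + L{\left(0 \right)}\right) 4\right) p = \left(-30 + \left(-2 + \frac{1}{4} \cdot 0\right) 4\right) 48 = \left(-30 + \left(-2 + 0\right) 4\right) 48 = \left(-30 - 8\right) 48 = \left(-38\right) 48 = -1824$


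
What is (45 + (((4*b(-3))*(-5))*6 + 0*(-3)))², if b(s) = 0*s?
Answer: 2025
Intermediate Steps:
b(s) = 0
(45 + (((4*b(-3))*(-5))*6 + 0*(-3)))² = (45 + (((4*0)*(-5))*6 + 0*(-3)))² = (45 + ((0*(-5))*6 + 0))² = (45 + (0*6 + 0))² = (45 + (0 + 0))² = (45 + 0)² = 45² = 2025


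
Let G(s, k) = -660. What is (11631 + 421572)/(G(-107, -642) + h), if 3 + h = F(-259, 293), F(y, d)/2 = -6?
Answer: -144401/225 ≈ -641.78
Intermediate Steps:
F(y, d) = -12 (F(y, d) = 2*(-6) = -12)
h = -15 (h = -3 - 12 = -15)
(11631 + 421572)/(G(-107, -642) + h) = (11631 + 421572)/(-660 - 15) = 433203/(-675) = 433203*(-1/675) = -144401/225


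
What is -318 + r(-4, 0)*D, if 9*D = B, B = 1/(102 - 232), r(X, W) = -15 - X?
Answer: -372049/1170 ≈ -317.99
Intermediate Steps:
B = -1/130 (B = 1/(-130) = -1/130 ≈ -0.0076923)
D = -1/1170 (D = (1/9)*(-1/130) = -1/1170 ≈ -0.00085470)
-318 + r(-4, 0)*D = -318 + (-15 - 1*(-4))*(-1/1170) = -318 + (-15 + 4)*(-1/1170) = -318 - 11*(-1/1170) = -318 + 11/1170 = -372049/1170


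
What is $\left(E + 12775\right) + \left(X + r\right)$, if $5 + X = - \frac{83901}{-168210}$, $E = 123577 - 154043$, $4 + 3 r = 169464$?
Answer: $\frac{2175020647}{56070} \approx 38791.0$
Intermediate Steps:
$r = \frac{169460}{3}$ ($r = - \frac{4}{3} + \frac{1}{3} \cdot 169464 = - \frac{4}{3} + 56488 = \frac{169460}{3} \approx 56487.0$)
$E = -30466$
$X = - \frac{252383}{56070}$ ($X = -5 - \frac{83901}{-168210} = -5 - - \frac{27967}{56070} = -5 + \frac{27967}{56070} = - \frac{252383}{56070} \approx -4.5012$)
$\left(E + 12775\right) + \left(X + r\right) = \left(-30466 + 12775\right) + \left(- \frac{252383}{56070} + \frac{169460}{3}\right) = -17691 + \frac{3166955017}{56070} = \frac{2175020647}{56070}$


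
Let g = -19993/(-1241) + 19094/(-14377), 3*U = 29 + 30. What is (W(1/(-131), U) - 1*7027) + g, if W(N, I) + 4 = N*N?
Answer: -2148254339588603/306184107977 ≈ -7016.2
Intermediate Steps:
U = 59/3 (U = (29 + 30)/3 = (⅓)*59 = 59/3 ≈ 19.667)
g = 263743707/17841857 (g = -19993*(-1/1241) + 19094*(-1/14377) = 19993/1241 - 19094/14377 = 263743707/17841857 ≈ 14.782)
W(N, I) = -4 + N² (W(N, I) = -4 + N*N = -4 + N²)
(W(1/(-131), U) - 1*7027) + g = ((-4 + (1/(-131))²) - 1*7027) + 263743707/17841857 = ((-4 + (-1/131)²) - 7027) + 263743707/17841857 = ((-4 + 1/17161) - 7027) + 263743707/17841857 = (-68643/17161 - 7027) + 263743707/17841857 = -120658990/17161 + 263743707/17841857 = -2148254339588603/306184107977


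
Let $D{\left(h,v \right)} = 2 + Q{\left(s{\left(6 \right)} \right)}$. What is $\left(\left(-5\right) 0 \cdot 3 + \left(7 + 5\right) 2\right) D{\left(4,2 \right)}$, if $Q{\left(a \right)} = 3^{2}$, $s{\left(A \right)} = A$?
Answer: $264$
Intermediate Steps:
$Q{\left(a \right)} = 9$
$D{\left(h,v \right)} = 11$ ($D{\left(h,v \right)} = 2 + 9 = 11$)
$\left(\left(-5\right) 0 \cdot 3 + \left(7 + 5\right) 2\right) D{\left(4,2 \right)} = \left(\left(-5\right) 0 \cdot 3 + \left(7 + 5\right) 2\right) 11 = \left(0 \cdot 3 + 12 \cdot 2\right) 11 = \left(0 + 24\right) 11 = 24 \cdot 11 = 264$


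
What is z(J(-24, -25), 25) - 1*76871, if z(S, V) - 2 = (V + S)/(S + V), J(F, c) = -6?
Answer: -76868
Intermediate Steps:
z(S, V) = 3 (z(S, V) = 2 + (V + S)/(S + V) = 2 + (S + V)/(S + V) = 2 + 1 = 3)
z(J(-24, -25), 25) - 1*76871 = 3 - 1*76871 = 3 - 76871 = -76868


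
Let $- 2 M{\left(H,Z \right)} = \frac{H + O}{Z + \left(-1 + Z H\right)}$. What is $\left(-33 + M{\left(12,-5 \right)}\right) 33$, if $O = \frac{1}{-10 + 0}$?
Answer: $- \frac{43441}{40} \approx -1086.0$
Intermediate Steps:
$O = - \frac{1}{10}$ ($O = \frac{1}{-10} = - \frac{1}{10} \approx -0.1$)
$M{\left(H,Z \right)} = - \frac{- \frac{1}{10} + H}{2 \left(-1 + Z + H Z\right)}$ ($M{\left(H,Z \right)} = - \frac{\left(H - \frac{1}{10}\right) \frac{1}{Z + \left(-1 + Z H\right)}}{2} = - \frac{\left(- \frac{1}{10} + H\right) \frac{1}{Z + \left(-1 + H Z\right)}}{2} = - \frac{\left(- \frac{1}{10} + H\right) \frac{1}{-1 + Z + H Z}}{2} = - \frac{\frac{1}{-1 + Z + H Z} \left(- \frac{1}{10} + H\right)}{2} = - \frac{- \frac{1}{10} + H}{2 \left(-1 + Z + H Z\right)}$)
$\left(-33 + M{\left(12,-5 \right)}\right) 33 = \left(-33 + \frac{\frac{1}{20} - 6}{-1 - 5 + 12 \left(-5\right)}\right) 33 = \left(-33 + \frac{\frac{1}{20} - 6}{-1 - 5 - 60}\right) 33 = \left(-33 + \frac{1}{-66} \left(- \frac{119}{20}\right)\right) 33 = \left(-33 - - \frac{119}{1320}\right) 33 = \left(-33 + \frac{119}{1320}\right) 33 = \left(- \frac{43441}{1320}\right) 33 = - \frac{43441}{40}$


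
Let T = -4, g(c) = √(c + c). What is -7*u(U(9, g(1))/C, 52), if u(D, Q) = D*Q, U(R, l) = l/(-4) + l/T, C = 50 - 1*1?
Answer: 26*√2/7 ≈ 5.2528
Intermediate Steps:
g(c) = √2*√c (g(c) = √(2*c) = √2*√c)
C = 49 (C = 50 - 1 = 49)
U(R, l) = -l/2 (U(R, l) = l/(-4) + l/(-4) = l*(-¼) + l*(-¼) = -l/4 - l/4 = -l/2)
-7*u(U(9, g(1))/C, 52) = -7*-√2*√1/2/49*52 = -7*-√2/2*(1/49)*52 = -7*(-√2/98)*52 = -(-26)*√2/7 = 26*√2/7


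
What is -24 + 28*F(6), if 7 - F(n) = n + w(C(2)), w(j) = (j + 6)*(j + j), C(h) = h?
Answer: -892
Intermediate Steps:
w(j) = 2*j*(6 + j) (w(j) = (6 + j)*(2*j) = 2*j*(6 + j))
F(n) = -25 - n (F(n) = 7 - (n + 2*2*(6 + 2)) = 7 - (n + 2*2*8) = 7 - (n + 32) = 7 - (32 + n) = 7 + (-32 - n) = -25 - n)
-24 + 28*F(6) = -24 + 28*(-25 - 1*6) = -24 + 28*(-25 - 6) = -24 + 28*(-31) = -24 - 868 = -892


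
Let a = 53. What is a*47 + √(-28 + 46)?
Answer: 2491 + 3*√2 ≈ 2495.2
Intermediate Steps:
a*47 + √(-28 + 46) = 53*47 + √(-28 + 46) = 2491 + √18 = 2491 + 3*√2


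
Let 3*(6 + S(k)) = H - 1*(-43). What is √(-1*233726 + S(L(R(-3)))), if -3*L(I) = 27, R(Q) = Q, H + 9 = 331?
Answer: I*√2102493/3 ≈ 483.33*I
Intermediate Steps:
H = 322 (H = -9 + 331 = 322)
L(I) = -9 (L(I) = -⅓*27 = -9)
S(k) = 347/3 (S(k) = -6 + (322 - 1*(-43))/3 = -6 + (322 + 43)/3 = -6 + (⅓)*365 = -6 + 365/3 = 347/3)
√(-1*233726 + S(L(R(-3)))) = √(-1*233726 + 347/3) = √(-233726 + 347/3) = √(-700831/3) = I*√2102493/3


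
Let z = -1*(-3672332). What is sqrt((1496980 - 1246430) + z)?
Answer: sqrt(3922882) ≈ 1980.6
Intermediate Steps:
z = 3672332
sqrt((1496980 - 1246430) + z) = sqrt((1496980 - 1246430) + 3672332) = sqrt(250550 + 3672332) = sqrt(3922882)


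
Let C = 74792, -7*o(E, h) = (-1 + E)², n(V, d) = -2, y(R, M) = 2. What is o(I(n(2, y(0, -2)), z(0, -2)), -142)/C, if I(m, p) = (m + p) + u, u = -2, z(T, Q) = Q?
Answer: -7/74792 ≈ -9.3593e-5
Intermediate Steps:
I(m, p) = -2 + m + p (I(m, p) = (m + p) - 2 = -2 + m + p)
o(E, h) = -(-1 + E)²/7
o(I(n(2, y(0, -2)), z(0, -2)), -142)/C = -(-1 + (-2 - 2 - 2))²/7/74792 = -(-1 - 6)²/7*(1/74792) = -⅐*(-7)²*(1/74792) = -⅐*49*(1/74792) = -7*1/74792 = -7/74792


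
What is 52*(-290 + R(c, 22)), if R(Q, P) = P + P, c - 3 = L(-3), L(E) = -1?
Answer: -12792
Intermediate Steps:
c = 2 (c = 3 - 1 = 2)
R(Q, P) = 2*P
52*(-290 + R(c, 22)) = 52*(-290 + 2*22) = 52*(-290 + 44) = 52*(-246) = -12792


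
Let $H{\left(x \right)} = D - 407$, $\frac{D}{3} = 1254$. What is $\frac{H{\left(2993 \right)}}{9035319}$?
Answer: $\frac{3355}{9035319} \approx 0.00037132$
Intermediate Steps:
$D = 3762$ ($D = 3 \cdot 1254 = 3762$)
$H{\left(x \right)} = 3355$ ($H{\left(x \right)} = 3762 - 407 = 3355$)
$\frac{H{\left(2993 \right)}}{9035319} = \frac{3355}{9035319}$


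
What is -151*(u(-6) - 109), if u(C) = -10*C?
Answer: 7399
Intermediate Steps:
-151*(u(-6) - 109) = -151*(-10*(-6) - 109) = -151*(60 - 109) = -151*(-49) = 7399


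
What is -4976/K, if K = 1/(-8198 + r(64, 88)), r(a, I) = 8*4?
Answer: 40634016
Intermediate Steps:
r(a, I) = 32
K = -1/8166 (K = 1/(-8198 + 32) = 1/(-8166) = -1/8166 ≈ -0.00012246)
-4976/K = -4976/(-1/8166) = -4976*(-8166) = 40634016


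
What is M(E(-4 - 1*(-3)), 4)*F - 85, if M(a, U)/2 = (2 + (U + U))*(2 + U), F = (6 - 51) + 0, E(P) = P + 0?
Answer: -5485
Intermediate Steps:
E(P) = P
F = -45 (F = -45 + 0 = -45)
M(a, U) = 2*(2 + U)*(2 + 2*U) (M(a, U) = 2*((2 + (U + U))*(2 + U)) = 2*((2 + 2*U)*(2 + U)) = 2*((2 + U)*(2 + 2*U)) = 2*(2 + U)*(2 + 2*U))
M(E(-4 - 1*(-3)), 4)*F - 85 = (8 + 4*4² + 12*4)*(-45) - 85 = (8 + 4*16 + 48)*(-45) - 85 = (8 + 64 + 48)*(-45) - 85 = 120*(-45) - 85 = -5400 - 85 = -5485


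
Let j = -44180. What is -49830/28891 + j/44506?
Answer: -1747069180/642911423 ≈ -2.7174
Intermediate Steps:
-49830/28891 + j/44506 = -49830/28891 - 44180/44506 = -49830*1/28891 - 44180*1/44506 = -49830/28891 - 22090/22253 = -1747069180/642911423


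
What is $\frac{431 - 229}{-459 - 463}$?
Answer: $- \frac{101}{461} \approx -0.21909$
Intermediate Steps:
$\frac{431 - 229}{-459 - 463} = \frac{202}{-922} = 202 \left(- \frac{1}{922}\right) = - \frac{101}{461}$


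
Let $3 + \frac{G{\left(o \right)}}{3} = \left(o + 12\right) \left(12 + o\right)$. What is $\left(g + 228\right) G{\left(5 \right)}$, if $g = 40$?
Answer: $229944$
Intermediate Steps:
$G{\left(o \right)} = -9 + 3 \left(12 + o\right)^{2}$ ($G{\left(o \right)} = -9 + 3 \left(o + 12\right) \left(12 + o\right) = -9 + 3 \left(12 + o\right) \left(12 + o\right) = -9 + 3 \left(12 + o\right)^{2}$)
$\left(g + 228\right) G{\left(5 \right)} = \left(40 + 228\right) \left(-9 + 3 \left(12 + 5\right)^{2}\right) = 268 \left(-9 + 3 \cdot 17^{2}\right) = 268 \left(-9 + 3 \cdot 289\right) = 268 \left(-9 + 867\right) = 268 \cdot 858 = 229944$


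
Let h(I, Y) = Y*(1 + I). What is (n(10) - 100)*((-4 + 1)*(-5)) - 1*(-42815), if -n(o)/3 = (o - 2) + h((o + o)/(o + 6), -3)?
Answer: 165035/4 ≈ 41259.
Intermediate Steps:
n(o) = 15 - 3*o + 18*o/(6 + o) (n(o) = -3*((o - 2) - 3*(1 + (o + o)/(o + 6))) = -3*((-2 + o) - 3*(1 + (2*o)/(6 + o))) = -3*((-2 + o) - 3*(1 + 2*o/(6 + o))) = -3*((-2 + o) + (-3 - 6*o/(6 + o))) = -3*(-5 + o - 6*o/(6 + o)) = 15 - 3*o + 18*o/(6 + o))
(n(10) - 100)*((-4 + 1)*(-5)) - 1*(-42815) = (3*(30 - 1*10² + 5*10)/(6 + 10) - 100)*((-4 + 1)*(-5)) - 1*(-42815) = (3*(30 - 1*100 + 50)/16 - 100)*(-3*(-5)) + 42815 = (3*(1/16)*(30 - 100 + 50) - 100)*15 + 42815 = (3*(1/16)*(-20) - 100)*15 + 42815 = (-15/4 - 100)*15 + 42815 = -415/4*15 + 42815 = -6225/4 + 42815 = 165035/4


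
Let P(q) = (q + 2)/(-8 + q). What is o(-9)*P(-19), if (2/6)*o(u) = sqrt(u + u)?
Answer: 17*I*sqrt(2)/3 ≈ 8.0139*I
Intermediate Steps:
P(q) = (2 + q)/(-8 + q)
o(u) = 3*sqrt(2)*sqrt(u) (o(u) = 3*sqrt(u + u) = 3*sqrt(2*u) = 3*(sqrt(2)*sqrt(u)) = 3*sqrt(2)*sqrt(u))
o(-9)*P(-19) = (3*sqrt(2)*sqrt(-9))*((2 - 19)/(-8 - 19)) = (3*sqrt(2)*(3*I))*(-17/(-27)) = (9*I*sqrt(2))*(-1/27*(-17)) = (9*I*sqrt(2))*(17/27) = 17*I*sqrt(2)/3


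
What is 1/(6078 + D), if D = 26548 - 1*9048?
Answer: 1/23578 ≈ 4.2412e-5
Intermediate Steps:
D = 17500 (D = 26548 - 9048 = 17500)
1/(6078 + D) = 1/(6078 + 17500) = 1/23578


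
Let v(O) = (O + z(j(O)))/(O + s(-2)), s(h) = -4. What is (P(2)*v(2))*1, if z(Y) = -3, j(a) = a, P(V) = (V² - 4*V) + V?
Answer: -1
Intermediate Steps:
P(V) = V² - 3*V
v(O) = (-3 + O)/(-4 + O) (v(O) = (O - 3)/(O - 4) = (-3 + O)/(-4 + O))
(P(2)*v(2))*1 = ((2*(-3 + 2))*((-3 + 2)/(-4 + 2)))*1 = ((2*(-1))*(-1/(-2)))*1 = -(-1)*(-1)*1 = -2*½*1 = -1*1 = -1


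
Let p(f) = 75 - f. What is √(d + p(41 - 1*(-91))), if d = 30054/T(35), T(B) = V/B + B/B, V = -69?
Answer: 3*I*√995282/17 ≈ 176.05*I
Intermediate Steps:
T(B) = 1 - 69/B (T(B) = -69/B + B/B = -69/B + 1 = 1 - 69/B)
d = -525945/17 (d = 30054/(((-69 + 35)/35)) = 30054/(((1/35)*(-34))) = 30054/(-34/35) = 30054*(-35/34) = -525945/17 ≈ -30938.)
√(d + p(41 - 1*(-91))) = √(-525945/17 + (75 - (41 - 1*(-91)))) = √(-525945/17 + (75 - (41 + 91))) = √(-525945/17 + (75 - 1*132)) = √(-525945/17 + (75 - 132)) = √(-525945/17 - 57) = √(-526914/17) = 3*I*√995282/17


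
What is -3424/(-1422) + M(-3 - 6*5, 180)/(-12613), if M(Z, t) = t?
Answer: 21465476/8967843 ≈ 2.3936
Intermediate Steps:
-3424/(-1422) + M(-3 - 6*5, 180)/(-12613) = -3424/(-1422) + 180/(-12613) = -3424*(-1/1422) + 180*(-1/12613) = 1712/711 - 180/12613 = 21465476/8967843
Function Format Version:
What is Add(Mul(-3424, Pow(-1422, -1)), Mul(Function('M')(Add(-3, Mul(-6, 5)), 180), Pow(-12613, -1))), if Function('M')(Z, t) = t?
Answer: Rational(21465476, 8967843) ≈ 2.3936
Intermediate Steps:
Add(Mul(-3424, Pow(-1422, -1)), Mul(Function('M')(Add(-3, Mul(-6, 5)), 180), Pow(-12613, -1))) = Add(Mul(-3424, Pow(-1422, -1)), Mul(180, Pow(-12613, -1))) = Add(Mul(-3424, Rational(-1, 1422)), Mul(180, Rational(-1, 12613))) = Add(Rational(1712, 711), Rational(-180, 12613)) = Rational(21465476, 8967843)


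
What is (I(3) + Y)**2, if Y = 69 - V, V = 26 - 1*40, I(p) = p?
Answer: 7396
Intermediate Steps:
V = -14 (V = 26 - 40 = -14)
Y = 83 (Y = 69 - 1*(-14) = 69 + 14 = 83)
(I(3) + Y)**2 = (3 + 83)**2 = 86**2 = 7396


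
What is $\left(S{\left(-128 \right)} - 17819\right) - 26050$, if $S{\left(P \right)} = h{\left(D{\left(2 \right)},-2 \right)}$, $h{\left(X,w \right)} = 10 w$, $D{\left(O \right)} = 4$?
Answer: $-43889$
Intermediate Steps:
$S{\left(P \right)} = -20$ ($S{\left(P \right)} = 10 \left(-2\right) = -20$)
$\left(S{\left(-128 \right)} - 17819\right) - 26050 = \left(-20 - 17819\right) - 26050 = -17839 - 26050 = -43889$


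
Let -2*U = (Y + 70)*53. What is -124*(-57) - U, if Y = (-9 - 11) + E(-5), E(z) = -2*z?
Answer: 8658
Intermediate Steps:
Y = -10 (Y = (-9 - 11) - 2*(-5) = -20 + 10 = -10)
U = -1590 (U = -(-10 + 70)*53/2 = -30*53 = -½*3180 = -1590)
-124*(-57) - U = -124*(-57) - 1*(-1590) = 7068 + 1590 = 8658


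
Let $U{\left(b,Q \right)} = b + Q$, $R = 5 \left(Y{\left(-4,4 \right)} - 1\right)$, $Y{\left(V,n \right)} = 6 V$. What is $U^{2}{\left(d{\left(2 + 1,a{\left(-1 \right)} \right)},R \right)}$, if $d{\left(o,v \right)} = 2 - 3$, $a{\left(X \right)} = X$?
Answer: $15876$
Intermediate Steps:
$d{\left(o,v \right)} = -1$ ($d{\left(o,v \right)} = 2 - 3 = -1$)
$R = -125$ ($R = 5 \left(6 \left(-4\right) - 1\right) = 5 \left(-24 - 1\right) = 5 \left(-25\right) = -125$)
$U{\left(b,Q \right)} = Q + b$
$U^{2}{\left(d{\left(2 + 1,a{\left(-1 \right)} \right)},R \right)} = \left(-125 - 1\right)^{2} = \left(-126\right)^{2} = 15876$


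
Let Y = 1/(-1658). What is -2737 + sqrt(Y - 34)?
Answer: -2737 + I*sqrt(93466434)/1658 ≈ -2737.0 + 5.831*I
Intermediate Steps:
Y = -1/1658 ≈ -0.00060314
-2737 + sqrt(Y - 34) = -2737 + sqrt(-1/1658 - 34) = -2737 + sqrt(-56373/1658) = -2737 + I*sqrt(93466434)/1658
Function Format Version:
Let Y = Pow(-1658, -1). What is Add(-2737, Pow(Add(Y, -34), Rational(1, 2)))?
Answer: Add(-2737, Mul(Rational(1, 1658), I, Pow(93466434, Rational(1, 2)))) ≈ Add(-2737.0, Mul(5.8310, I))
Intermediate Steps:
Y = Rational(-1, 1658) ≈ -0.00060314
Add(-2737, Pow(Add(Y, -34), Rational(1, 2))) = Add(-2737, Pow(Add(Rational(-1, 1658), -34), Rational(1, 2))) = Add(-2737, Pow(Rational(-56373, 1658), Rational(1, 2))) = Add(-2737, Mul(Rational(1, 1658), I, Pow(93466434, Rational(1, 2))))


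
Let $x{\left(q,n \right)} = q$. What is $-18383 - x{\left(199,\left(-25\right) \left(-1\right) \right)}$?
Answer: $-18582$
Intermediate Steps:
$-18383 - x{\left(199,\left(-25\right) \left(-1\right) \right)} = -18383 - 199 = -18582$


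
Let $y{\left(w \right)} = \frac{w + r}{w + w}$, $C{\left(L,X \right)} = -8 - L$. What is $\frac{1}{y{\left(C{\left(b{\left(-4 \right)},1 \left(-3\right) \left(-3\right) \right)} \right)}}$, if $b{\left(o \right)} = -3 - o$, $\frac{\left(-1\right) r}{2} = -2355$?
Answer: $- \frac{6}{1567} \approx -0.003829$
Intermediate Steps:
$r = 4710$ ($r = \left(-2\right) \left(-2355\right) = 4710$)
$y{\left(w \right)} = \frac{4710 + w}{2 w}$ ($y{\left(w \right)} = \frac{w + 4710}{w + w} = \frac{4710 + w}{2 w}$)
$\frac{1}{y{\left(C{\left(b{\left(-4 \right)},1 \left(-3\right) \left(-3\right) \right)} \right)}} = \frac{1}{\frac{1}{2} \frac{1}{-8 - \left(-3 - -4\right)} \left(4710 - \left(5 + 4\right)\right)} = \frac{1}{\frac{1}{2} \frac{1}{-8 - \left(-3 + 4\right)} \left(4710 - 9\right)} = \frac{1}{\frac{1}{2} \frac{1}{-8 - 1} \left(4710 - 9\right)} = \frac{1}{\frac{1}{2} \frac{1}{-9} \left(4710 - 9\right)} = \frac{1}{\frac{1}{2} \left(- \frac{1}{9}\right) 4701} = \frac{1}{- \frac{1567}{6}} = - \frac{6}{1567}$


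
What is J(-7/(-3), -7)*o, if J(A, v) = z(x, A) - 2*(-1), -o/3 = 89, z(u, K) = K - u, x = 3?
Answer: -356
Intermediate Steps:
o = -267 (o = -3*89 = -267)
J(A, v) = -1 + A (J(A, v) = (A - 1*3) - 2*(-1) = (A - 3) + 2 = (-3 + A) + 2 = -1 + A)
J(-7/(-3), -7)*o = (-1 - 7/(-3))*(-267) = (-1 - 7*(-⅓))*(-267) = (-1 + 7/3)*(-267) = (4/3)*(-267) = -356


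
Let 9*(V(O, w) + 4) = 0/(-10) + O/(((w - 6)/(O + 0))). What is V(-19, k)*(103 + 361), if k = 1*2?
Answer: -58580/9 ≈ -6508.9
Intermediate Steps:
k = 2
V(O, w) = -4 + O²/(9*(-6 + w)) (V(O, w) = -4 + (0/(-10) + O/(((w - 6)/(O + 0))))/9 = -4 + (0*(-⅒) + O/(((-6 + w)/O)))/9 = -4 + (0 + O/(((-6 + w)/O)))/9 = -4 + (0 + O*(O/(-6 + w)))/9 = -4 + (0 + O²/(-6 + w))/9 = -4 + (O²/(-6 + w))/9 = -4 + O²/(9*(-6 + w)))
V(-19, k)*(103 + 361) = ((216 + (-19)² - 36*2)/(9*(-6 + 2)))*(103 + 361) = ((⅑)*(216 + 361 - 72)/(-4))*464 = ((⅑)*(-¼)*505)*464 = -505/36*464 = -58580/9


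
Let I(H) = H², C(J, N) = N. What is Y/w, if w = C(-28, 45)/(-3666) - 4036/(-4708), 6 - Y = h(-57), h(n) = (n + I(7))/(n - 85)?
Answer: 606960068/86289353 ≈ 7.0340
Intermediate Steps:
h(n) = (49 + n)/(-85 + n) (h(n) = (n + 7²)/(n - 85) = (n + 49)/(-85 + n) = (49 + n)/(-85 + n))
Y = 422/71 (Y = 6 - (49 - 57)/(-85 - 57) = 6 - (-8)/(-142) = 6 - (-1)*(-8)/142 = 6 - 1*4/71 = 6 - 4/71 = 422/71 ≈ 5.9437)
w = 1215343/1438294 (w = 45/(-3666) - 4036/(-4708) = 45*(-1/3666) - 4036*(-1/4708) = -15/1222 + 1009/1177 = 1215343/1438294 ≈ 0.84499)
Y/w = 422/(71*(1215343/1438294)) = (422/71)*(1438294/1215343) = 606960068/86289353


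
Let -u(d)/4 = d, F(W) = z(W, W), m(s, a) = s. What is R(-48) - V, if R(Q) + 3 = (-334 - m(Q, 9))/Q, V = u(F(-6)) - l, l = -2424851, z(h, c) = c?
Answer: -58196929/24 ≈ -2.4249e+6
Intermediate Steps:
F(W) = W
u(d) = -4*d
V = 2424875 (V = -4*(-6) - 1*(-2424851) = 24 + 2424851 = 2424875)
R(Q) = -3 + (-334 - Q)/Q
R(-48) - V = (-4 - 334/(-48)) - 1*2424875 = (-4 - 334*(-1/48)) - 2424875 = (-4 + 167/24) - 2424875 = 71/24 - 2424875 = -58196929/24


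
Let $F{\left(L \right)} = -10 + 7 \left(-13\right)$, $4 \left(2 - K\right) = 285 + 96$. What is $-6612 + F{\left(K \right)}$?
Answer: $-6713$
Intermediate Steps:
$K = - \frac{373}{4}$ ($K = 2 - \frac{285 + 96}{4} = 2 - \frac{381}{4} = - \frac{373}{4} \approx -93.25$)
$F{\left(L \right)} = -101$ ($F{\left(L \right)} = -10 - 91 = -101$)
$-6612 + F{\left(K \right)} = -6612 - 101 = -6713$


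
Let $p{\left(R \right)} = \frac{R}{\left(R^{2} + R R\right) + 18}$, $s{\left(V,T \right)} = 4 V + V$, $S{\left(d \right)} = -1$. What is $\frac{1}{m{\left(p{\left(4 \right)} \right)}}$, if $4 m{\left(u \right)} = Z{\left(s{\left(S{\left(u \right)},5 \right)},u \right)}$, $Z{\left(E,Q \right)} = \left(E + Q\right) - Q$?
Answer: $- \frac{4}{5} \approx -0.8$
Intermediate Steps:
$s{\left(V,T \right)} = 5 V$
$p{\left(R \right)} = \frac{R}{18 + 2 R^{2}}$ ($p{\left(R \right)} = \frac{R}{\left(R^{2} + R^{2}\right) + 18} = \frac{R}{2 R^{2} + 18} = \frac{R}{18 + 2 R^{2}}$)
$Z{\left(E,Q \right)} = E$
$m{\left(u \right)} = - \frac{5}{4}$ ($m{\left(u \right)} = \frac{5 \left(-1\right)}{4} = \frac{1}{4} \left(-5\right) = - \frac{5}{4}$)
$\frac{1}{m{\left(p{\left(4 \right)} \right)}} = \frac{1}{- \frac{5}{4}} = - \frac{4}{5}$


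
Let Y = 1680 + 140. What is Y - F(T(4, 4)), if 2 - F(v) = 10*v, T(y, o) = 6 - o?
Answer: 1838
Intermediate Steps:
F(v) = 2 - 10*v
Y = 1820
Y - F(T(4, 4)) = 1820 - (2 - 10*(6 - 1*4)) = 1820 - (2 - 10*(6 - 4)) = 1820 - (2 - 10*2) = 1820 - (2 - 20) = 1820 - 1*(-18) = 1820 + 18 = 1838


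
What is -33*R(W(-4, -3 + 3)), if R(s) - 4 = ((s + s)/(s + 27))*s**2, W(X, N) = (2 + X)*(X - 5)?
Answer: -43428/5 ≈ -8685.6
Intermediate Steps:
W(X, N) = (-5 + X)*(2 + X) (W(X, N) = (2 + X)*(-5 + X) = (-5 + X)*(2 + X))
R(s) = 4 + 2*s**3/(27 + s) (R(s) = 4 + ((s + s)/(s + 27))*s**2 = 4 + ((2*s)/(27 + s))*s**2 = 4 + (2*s/(27 + s))*s**2 = 4 + 2*s**3/(27 + s))
-33*R(W(-4, -3 + 3)) = -66*(54 + (-10 + (-4)**2 - 3*(-4))**3 + 2*(-10 + (-4)**2 - 3*(-4)))/(27 + (-10 + (-4)**2 - 3*(-4))) = -66*(54 + (-10 + 16 + 12)**3 + 2*(-10 + 16 + 12))/(27 + (-10 + 16 + 12)) = -66*(54 + 18**3 + 2*18)/(27 + 18) = -66*(54 + 5832 + 36)/45 = -66*5922/45 = -33*1316/5 = -43428/5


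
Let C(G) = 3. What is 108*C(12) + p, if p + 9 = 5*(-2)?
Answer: 305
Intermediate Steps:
p = -19 (p = -9 + 5*(-2) = -9 - 10 = -19)
108*C(12) + p = 108*3 - 19 = 324 - 19 = 305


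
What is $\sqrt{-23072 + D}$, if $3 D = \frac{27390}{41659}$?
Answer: $\frac{i \sqrt{40040436120562}}{41659} \approx 151.89 i$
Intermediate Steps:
$D = \frac{9130}{41659}$ ($D = \frac{27390 \cdot \frac{1}{41659}}{3} = \frac{1}{3} \cdot \frac{27390}{41659} = \frac{9130}{41659} \approx 0.21916$)
$\sqrt{-23072 + D} = \sqrt{-23072 + \frac{9130}{41659}} = \sqrt{- \frac{961147318}{41659}} = \frac{i \sqrt{40040436120562}}{41659}$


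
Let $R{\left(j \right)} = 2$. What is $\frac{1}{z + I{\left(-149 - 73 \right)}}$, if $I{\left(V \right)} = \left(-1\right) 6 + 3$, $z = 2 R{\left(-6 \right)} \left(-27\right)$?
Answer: $- \frac{1}{111} \approx -0.009009$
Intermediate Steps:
$z = -108$ ($z = 2 \cdot 2 \left(-27\right) = 4 \left(-27\right) = -108$)
$I{\left(V \right)} = -3$ ($I{\left(V \right)} = -6 + 3 = -3$)
$\frac{1}{z + I{\left(-149 - 73 \right)}} = \frac{1}{-108 - 3} = \frac{1}{-111} = - \frac{1}{111}$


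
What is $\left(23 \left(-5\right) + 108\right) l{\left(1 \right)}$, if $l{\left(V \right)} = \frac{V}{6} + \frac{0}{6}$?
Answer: $- \frac{7}{6} \approx -1.1667$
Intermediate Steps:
$l{\left(V \right)} = \frac{V}{6}$ ($l{\left(V \right)} = V \frac{1}{6} + 0 \cdot \frac{1}{6} = \frac{V}{6} + 0 = \frac{V}{6}$)
$\left(23 \left(-5\right) + 108\right) l{\left(1 \right)} = \left(23 \left(-5\right) + 108\right) \frac{1}{6} \cdot 1 = \left(-115 + 108\right) \frac{1}{6} = \left(-7\right) \frac{1}{6} = - \frac{7}{6}$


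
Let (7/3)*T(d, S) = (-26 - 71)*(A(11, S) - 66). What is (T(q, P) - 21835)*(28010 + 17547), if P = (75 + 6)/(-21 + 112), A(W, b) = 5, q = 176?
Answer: -6154477358/7 ≈ -8.7921e+8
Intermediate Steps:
P = 81/91 ≈ 0.89011
T(d, S) = 17751/7 (T(d, S) = 3*((-26 - 71)*(5 - 66))/7 = 3*(-97*(-61))/7 = (3/7)*5917 = 17751/7)
(T(q, P) - 21835)*(28010 + 17547) = (17751/7 - 21835)*(28010 + 17547) = -135094/7*45557 = -6154477358/7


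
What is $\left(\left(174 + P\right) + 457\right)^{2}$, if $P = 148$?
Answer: $606841$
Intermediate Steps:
$\left(\left(174 + P\right) + 457\right)^{2} = \left(\left(174 + 148\right) + 457\right)^{2} = \left(322 + 457\right)^{2} = 779^{2} = 606841$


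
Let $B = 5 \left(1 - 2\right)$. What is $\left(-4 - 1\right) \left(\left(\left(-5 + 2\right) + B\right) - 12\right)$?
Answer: $100$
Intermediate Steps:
$B = -5$ ($B = 5 \left(-1\right) = -5$)
$\left(-4 - 1\right) \left(\left(\left(-5 + 2\right) + B\right) - 12\right) = \left(-4 - 1\right) \left(\left(\left(-5 + 2\right) - 5\right) - 12\right) = \left(-4 - 1\right) \left(\left(-3 - 5\right) - 12\right) = - 5 \left(-8 - 12\right) = \left(-5\right) \left(-20\right) = 100$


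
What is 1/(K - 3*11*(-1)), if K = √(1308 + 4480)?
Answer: -33/4699 + 2*√1447/4699 ≈ 0.0091677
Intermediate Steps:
K = 2*√1447 (K = √5788 = 2*√1447 ≈ 76.079)
1/(K - 3*11*(-1)) = 1/(2*√1447 - 3*11*(-1)) = 1/(2*√1447 - 33*(-1)) = 1/(2*√1447 + 33) = 1/(33 + 2*√1447)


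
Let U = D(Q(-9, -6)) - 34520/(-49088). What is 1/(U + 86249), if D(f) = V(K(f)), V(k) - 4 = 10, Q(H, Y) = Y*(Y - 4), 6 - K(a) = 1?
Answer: 6136/529314083 ≈ 1.1592e-5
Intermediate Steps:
K(a) = 5 (K(a) = 6 - 1*1 = 6 - 1 = 5)
Q(H, Y) = Y*(-4 + Y)
V(k) = 14 (V(k) = 4 + 10 = 14)
D(f) = 14
U = 90219/6136 (U = 14 - 34520/(-49088) = 14 - 34520*(-1)/49088 = 14 - 1*(-4315/6136) = 14 + 4315/6136 = 90219/6136 ≈ 14.703)
1/(U + 86249) = 1/(90219/6136 + 86249) = 1/(529314083/6136) = 6136/529314083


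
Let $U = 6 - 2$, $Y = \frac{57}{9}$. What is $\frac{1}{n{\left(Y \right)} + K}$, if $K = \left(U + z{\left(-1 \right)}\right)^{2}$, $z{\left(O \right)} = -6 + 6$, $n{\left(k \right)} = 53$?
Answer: $\frac{1}{69} \approx 0.014493$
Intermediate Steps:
$Y = \frac{19}{3}$ ($Y = 57 \cdot \frac{1}{9} = \frac{19}{3} \approx 6.3333$)
$z{\left(O \right)} = 0$
$U = 4$ ($U = 6 - 2 = 4$)
$K = 16$ ($K = \left(4 + 0\right)^{2} = 4^{2} = 16$)
$\frac{1}{n{\left(Y \right)} + K} = \frac{1}{53 + 16} = \frac{1}{69}$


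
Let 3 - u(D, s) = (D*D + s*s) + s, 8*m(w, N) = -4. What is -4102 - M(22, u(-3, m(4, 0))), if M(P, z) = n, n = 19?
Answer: -4121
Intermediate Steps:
m(w, N) = -½ (m(w, N) = (⅛)*(-4) = -½)
u(D, s) = 3 - s - D² - s² (u(D, s) = 3 - ((D*D + s*s) + s) = 3 - ((D² + s²) + s) = 3 - (s + D² + s²) = 3 + (-s - D² - s²) = 3 - s - D² - s²)
M(P, z) = 19
-4102 - M(22, u(-3, m(4, 0))) = -4102 - 1*19 = -4102 - 19 = -4121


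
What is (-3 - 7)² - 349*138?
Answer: -48062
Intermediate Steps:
(-3 - 7)² - 349*138 = (-10)² - 48162 = 100 - 48162 = -48062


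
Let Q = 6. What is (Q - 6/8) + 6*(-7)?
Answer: -147/4 ≈ -36.750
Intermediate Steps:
(Q - 6/8) + 6*(-7) = (6 - 6/8) + 6*(-7) = (6 - 6*⅛) - 42 = (6 - ¾) - 42 = 21/4 - 42 = -147/4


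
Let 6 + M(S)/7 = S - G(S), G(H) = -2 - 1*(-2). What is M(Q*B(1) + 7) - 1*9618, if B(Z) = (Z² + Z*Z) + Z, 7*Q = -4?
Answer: -9623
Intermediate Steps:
Q = -4/7 (Q = (⅐)*(-4) = -4/7 ≈ -0.57143)
G(H) = 0 (G(H) = -2 + 2 = 0)
B(Z) = Z + 2*Z² (B(Z) = (Z² + Z²) + Z = 2*Z² + Z = Z + 2*Z²)
M(S) = -42 + 7*S (M(S) = -42 + 7*(S - 1*0) = -42 + 7*(S + 0) = -42 + 7*S)
M(Q*B(1) + 7) - 1*9618 = (-42 + 7*(-4*(1 + 2*1)/7 + 7)) - 1*9618 = (-42 + 7*(-4*(1 + 2)/7 + 7)) - 9618 = (-42 + 7*(-4*3/7 + 7)) - 9618 = (-42 + 7*(-4/7*3 + 7)) - 9618 = (-42 + 7*(-12/7 + 7)) - 9618 = (-42 + 7*(37/7)) - 9618 = (-42 + 37) - 9618 = -5 - 9618 = -9623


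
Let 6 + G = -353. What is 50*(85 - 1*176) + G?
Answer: -4909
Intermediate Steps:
G = -359 (G = -6 - 353 = -359)
50*(85 - 1*176) + G = 50*(85 - 1*176) - 359 = 50*(85 - 176) - 359 = 50*(-91) - 359 = -4550 - 359 = -4909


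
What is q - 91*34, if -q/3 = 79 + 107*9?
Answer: -6220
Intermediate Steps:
q = -3126 (q = -3*(79 + 107*9) = -3*(79 + 963) = -3*1042 = -3126)
q - 91*34 = -3126 - 91*34 = -3126 - 1*3094 = -3126 - 3094 = -6220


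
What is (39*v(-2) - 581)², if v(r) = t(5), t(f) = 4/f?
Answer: 7557001/25 ≈ 3.0228e+5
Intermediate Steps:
v(r) = ⅘ (v(r) = 4/5 = 4*(⅕) = ⅘)
(39*v(-2) - 581)² = (39*(⅘) - 581)² = (156/5 - 581)² = (-2749/5)² = 7557001/25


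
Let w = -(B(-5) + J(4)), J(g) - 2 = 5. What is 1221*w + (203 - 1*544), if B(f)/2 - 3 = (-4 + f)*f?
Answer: -126104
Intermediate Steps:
B(f) = 6 + 2*f*(-4 + f) (B(f) = 6 + 2*((-4 + f)*f) = 6 + 2*(f*(-4 + f)) = 6 + 2*f*(-4 + f))
J(g) = 7 (J(g) = 2 + 5 = 7)
w = -103 (w = -((6 - 8*(-5) + 2*(-5)**2) + 7) = -((6 + 40 + 2*25) + 7) = -((6 + 40 + 50) + 7) = -(96 + 7) = -1*103 = -103)
1221*w + (203 - 1*544) = 1221*(-103) + (203 - 1*544) = -125763 + (203 - 544) = -125763 - 341 = -126104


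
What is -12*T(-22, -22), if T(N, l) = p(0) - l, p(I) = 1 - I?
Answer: -276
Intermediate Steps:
T(N, l) = 1 - l (T(N, l) = (1 - 1*0) - l = (1 + 0) - l = 1 - l)
-12*T(-22, -22) = -12*(1 - 1*(-22)) = -12*(1 + 22) = -12*23 = -276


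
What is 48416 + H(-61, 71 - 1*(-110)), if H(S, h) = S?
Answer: 48355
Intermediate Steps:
48416 + H(-61, 71 - 1*(-110)) = 48416 - 61 = 48355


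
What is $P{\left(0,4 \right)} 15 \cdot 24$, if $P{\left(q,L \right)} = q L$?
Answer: $0$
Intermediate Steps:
$P{\left(q,L \right)} = L q$
$P{\left(0,4 \right)} 15 \cdot 24 = 4 \cdot 0 \cdot 15 \cdot 24 = 0 \cdot 15 \cdot 24 = 0 \cdot 24 = 0$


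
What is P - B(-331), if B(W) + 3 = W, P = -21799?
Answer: -21465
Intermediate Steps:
B(W) = -3 + W
P - B(-331) = -21799 - (-3 - 331) = -21799 - 1*(-334) = -21799 + 334 = -21465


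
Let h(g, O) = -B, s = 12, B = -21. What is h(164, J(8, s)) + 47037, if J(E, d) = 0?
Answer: 47058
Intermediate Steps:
h(g, O) = 21 (h(g, O) = -1*(-21) = 21)
h(164, J(8, s)) + 47037 = 21 + 47037 = 47058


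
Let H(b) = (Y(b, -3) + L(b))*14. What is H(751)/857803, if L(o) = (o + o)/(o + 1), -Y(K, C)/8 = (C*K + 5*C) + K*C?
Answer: 95199433/161266964 ≈ 0.59032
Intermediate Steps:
Y(K, C) = -40*C - 16*C*K (Y(K, C) = -8*((C*K + 5*C) + K*C) = -8*((5*C + C*K) + C*K) = -8*(5*C + 2*C*K) = -40*C - 16*C*K)
L(o) = 2*o/(1 + o) (L(o) = (2*o)/(1 + o) = 2*o/(1 + o))
H(b) = 1680 + 672*b + 28*b/(1 + b) (H(b) = (-8*(-3)*(5 + 2*b) + 2*b/(1 + b))*14 = ((120 + 48*b) + 2*b/(1 + b))*14 = (120 + 48*b + 2*b/(1 + b))*14 = 1680 + 672*b + 28*b/(1 + b))
H(751)/857803 = (28*(60 + 24*751² + 85*751)/(1 + 751))/857803 = (28*(60 + 24*564001 + 63835)/752)*(1/857803) = (28*(1/752)*(60 + 13536024 + 63835))*(1/857803) = (28*(1/752)*13599919)*(1/857803) = (95199433/188)*(1/857803) = 95199433/161266964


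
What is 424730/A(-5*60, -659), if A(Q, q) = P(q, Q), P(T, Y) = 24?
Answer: 212365/12 ≈ 17697.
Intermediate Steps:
A(Q, q) = 24
424730/A(-5*60, -659) = 424730/24 = 424730*(1/24) = 212365/12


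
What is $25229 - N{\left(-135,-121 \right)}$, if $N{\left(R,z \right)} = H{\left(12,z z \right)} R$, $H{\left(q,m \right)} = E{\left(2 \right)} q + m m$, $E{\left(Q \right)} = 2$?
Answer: $28938477404$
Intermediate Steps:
$H{\left(q,m \right)} = m^{2} + 2 q$ ($H{\left(q,m \right)} = 2 q + m m = 2 q + m^{2} = m^{2} + 2 q$)
$N{\left(R,z \right)} = R \left(24 + z^{4}\right)$ ($N{\left(R,z \right)} = \left(\left(z z\right)^{2} + 2 \cdot 12\right) R = \left(\left(z^{2}\right)^{2} + 24\right) R = \left(z^{4} + 24\right) R = \left(24 + z^{4}\right) R = R \left(24 + z^{4}\right)$)
$25229 - N{\left(-135,-121 \right)} = 25229 - - 135 \left(24 + \left(-121\right)^{4}\right) = 25229 - - 135 \left(24 + 214358881\right) = 25229 - \left(-135\right) 214358905 = 25229 - -28938452175 = 25229 + 28938452175 = 28938477404$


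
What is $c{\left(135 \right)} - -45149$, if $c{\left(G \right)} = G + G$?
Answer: $45419$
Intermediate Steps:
$c{\left(G \right)} = 2 G$
$c{\left(135 \right)} - -45149 = 2 \cdot 135 - -45149 = 270 + 45149 = 45419$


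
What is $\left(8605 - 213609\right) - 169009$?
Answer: $-374013$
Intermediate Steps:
$\left(8605 - 213609\right) - 169009 = -205004 - 169009 = -374013$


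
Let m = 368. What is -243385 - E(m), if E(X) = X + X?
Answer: -244121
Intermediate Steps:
E(X) = 2*X
-243385 - E(m) = -243385 - 2*368 = -243385 - 1*736 = -243385 - 736 = -244121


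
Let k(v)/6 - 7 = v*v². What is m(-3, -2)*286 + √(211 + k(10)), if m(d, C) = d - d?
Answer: 13*√37 ≈ 79.076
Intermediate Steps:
m(d, C) = 0
k(v) = 42 + 6*v³ (k(v) = 42 + 6*(v*v²) = 42 + 6*v³)
m(-3, -2)*286 + √(211 + k(10)) = 0*286 + √(211 + (42 + 6*10³)) = 0 + √(211 + (42 + 6*1000)) = 0 + √(211 + (42 + 6000)) = 0 + √(211 + 6042) = 0 + √6253 = 0 + 13*√37 = 13*√37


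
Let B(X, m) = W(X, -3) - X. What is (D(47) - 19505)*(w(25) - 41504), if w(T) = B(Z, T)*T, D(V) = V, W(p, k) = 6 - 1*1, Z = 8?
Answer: 809044182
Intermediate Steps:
W(p, k) = 5 (W(p, k) = 6 - 1 = 5)
B(X, m) = 5 - X
w(T) = -3*T (w(T) = (5 - 1*8)*T = (5 - 8)*T = -3*T)
(D(47) - 19505)*(w(25) - 41504) = (47 - 19505)*(-3*25 - 41504) = -19458*(-75 - 41504) = -19458*(-41579) = 809044182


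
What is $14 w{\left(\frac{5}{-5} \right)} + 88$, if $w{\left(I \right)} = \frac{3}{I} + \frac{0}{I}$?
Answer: $46$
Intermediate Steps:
$w{\left(I \right)} = \frac{3}{I}$ ($w{\left(I \right)} = \frac{3}{I} + 0 = \frac{3}{I}$)
$14 w{\left(\frac{5}{-5} \right)} + 88 = 14 \frac{3}{5 \frac{1}{-5}} + 88 = 14 \frac{3}{5 \left(- \frac{1}{5}\right)} + 88 = 14 \frac{3}{-1} + 88 = 14 \cdot 3 \left(-1\right) + 88 = 14 \left(-3\right) + 88 = -42 + 88 = 46$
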